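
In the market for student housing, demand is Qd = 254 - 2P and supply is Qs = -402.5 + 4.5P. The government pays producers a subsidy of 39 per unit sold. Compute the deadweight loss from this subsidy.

Deadweight loss = 1053

Pre-subsidy: 254 - 2P = -402.5 + 4.5P gives P* = 101, Q* = 52.
With the subsidy, sellers receive Ps = Pb + 39 for each unit, where Pb is the price buyers pay.
Supply in terms of Pb becomes Qs = -402.5 + 4.5(Pb + 39) = -227 + 4.5Pb. Setting this equal to demand: 254 - 2Pb = -227 + 4.5Pb, so Pb = 74.
Sellers receive Ps = 74 + 39 = 113; Q' = 254 − 2·74 = 106.
The subsidy expands output by 106 − 52 = 54 past the efficient level; on those units the gap between marginal cost and willingness to pay runs from 0 up to 39.
DWL = ½ × 39 × 54 = 1053.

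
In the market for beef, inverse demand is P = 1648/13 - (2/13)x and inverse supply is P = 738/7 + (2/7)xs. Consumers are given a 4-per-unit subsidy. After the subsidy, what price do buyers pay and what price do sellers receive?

Buyers pay 117.9; sellers receive 121.9

Pre-subsidy: 1648/13 - (2/13)x = 738/7 + (2/7)x gives x* = 48.55 and P* = 119.3.
With the rebate, buyers effectively pay Pb = Ps − 4, where Ps is the price sellers receive.
On the curves, Pb = 1648/13 - (2/13)x and Ps = 738/7 + (2/7)x; the wedge Ps − Pb = 4 gives 738/7 + (2/7)x − (1648/13 - (2/13)x) = 4, so x' = 57.65.
Then Pb = 1648/13 − (2/13)·57.65 = 117.9 and Ps = 738/7 + (2/7)·57.65 = 121.9.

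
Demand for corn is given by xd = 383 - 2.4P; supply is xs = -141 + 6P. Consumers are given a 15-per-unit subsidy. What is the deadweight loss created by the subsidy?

Pre-subsidy: 383 - 2.4P = -141 + 6P gives P* = 1310/21, x* = 1633/7.
With the rebate, buyers effectively pay Pb = Ps − 15, where Ps is the price sellers receive.
Demand in terms of Ps becomes xd = 383 − 2.4(Ps − 15) = 419 - 2.4Ps. Setting this equal to supply: 419 - 2.4Ps = -141 + 6Ps, so Ps = 200/3.
Buyers pay Pb = 200/3 − 15 = 155/3; x' = -141 + 6·(200/3) = 259.
The subsidy expands output by 259 − 1633/7 = 180/7 past the efficient level; on those units the gap between marginal cost and willingness to pay runs from 0 up to 15.
DWL = ½ × 15 × 180/7 = 1350/7.

Deadweight loss = 1350/7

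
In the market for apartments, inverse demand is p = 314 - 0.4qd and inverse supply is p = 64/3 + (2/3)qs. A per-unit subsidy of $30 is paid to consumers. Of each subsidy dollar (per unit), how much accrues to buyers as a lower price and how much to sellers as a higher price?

Buyers gain $11.25 per unit; sellers gain $18.75 per unit

Pre-subsidy: 314 - 0.4q = 64/3 + (2/3)q gives q* = 274.375 and p* = 204.25.
With the rebate, buyers effectively pay pb = ps − 30, where ps is the price sellers receive.
On the curves, pb = 314 - 0.4q and ps = 64/3 + (2/3)q; the wedge ps − pb = 30 gives 64/3 + (2/3)q − (314 - 0.4q) = 30, so q' = 302.5.
Then pb = 314 − 0.4·302.5 = 193 and ps = 64/3 + (2/3)·302.5 = 223.
Buyers' price falls by p* − pb = 204.25 − 193 = 11.25; sellers' price rises by ps − p* = 223 − 204.25 = 18.75.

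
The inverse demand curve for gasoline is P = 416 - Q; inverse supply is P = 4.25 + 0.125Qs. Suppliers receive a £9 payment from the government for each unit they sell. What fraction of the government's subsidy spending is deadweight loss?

Pre-subsidy: 416 - Q = 4.25 + 0.125Q gives Q* = 366 and P* = 50.
With the subsidy, sellers receive Ps = Pb + 9 for each unit, where Pb is the price buyers pay.
On the curves, Pb = 416 - Q and Ps = 4.25 + 0.125Q; the wedge Ps − Pb = 9 gives 4.25 + 0.125Q − (416 - Q) = 9, so Q' = 374.
Then Pb = 416 − 1·374 = 42 and Ps = 4.25 + 0.125·374 = 51.
ΔCS = ½(366 + 374)(50 − 42) = 2960; ΔPS = ½(366 + 374)(51 − 50) = 370.
Government spending = 9 × 374 = 3366.
DWL = ½ × 9 × (374 − 366) = 36; fraction = 36 / 3366 = 2/187.

DWL / government spending = 2/187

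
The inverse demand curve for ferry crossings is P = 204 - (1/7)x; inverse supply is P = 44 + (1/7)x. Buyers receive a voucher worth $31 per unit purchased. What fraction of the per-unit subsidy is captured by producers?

Producer share = 0.5

Pre-subsidy: 204 - (1/7)x = 44 + (1/7)x gives x* = 560 and P* = 124.
With the rebate, buyers effectively pay Pb = Ps − 31, where Ps is the price sellers receive.
On the curves, Pb = 204 - (1/7)x and Ps = 44 + (1/7)x; the wedge Ps − Pb = 31 gives 44 + (1/7)x − (204 - (1/7)x) = 31, so x' = 668.5.
Then Pb = 204 − (1/7)·668.5 = 108.5 and Ps = 44 + (1/7)·668.5 = 139.5.
Buyers' price falls by P* − Pb = 124 − 108.5 = 15.5; sellers' price rises by Ps − P* = 139.5 − 124 = 15.5.
So producers capture 15.5/31 = 0.5 of each unit of subsidy.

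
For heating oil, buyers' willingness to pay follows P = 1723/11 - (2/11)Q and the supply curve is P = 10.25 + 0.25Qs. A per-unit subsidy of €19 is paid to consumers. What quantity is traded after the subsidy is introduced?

Pre-subsidy: 1723/11 - (2/11)Q = 10.25 + 0.25Q gives Q* = 339 and P* = 95.
With the rebate, buyers effectively pay Pb = Ps − 19, where Ps is the price sellers receive.
On the curves, Pb = 1723/11 - (2/11)Q and Ps = 10.25 + 0.25Q; the wedge Ps − Pb = 19 gives 10.25 + 0.25Q − (1723/11 - (2/11)Q) = 19, so Q' = 383.
Then Pb = 1723/11 − (2/11)·383 = 87 and Ps = 10.25 + 0.25·383 = 106.

Q' = 383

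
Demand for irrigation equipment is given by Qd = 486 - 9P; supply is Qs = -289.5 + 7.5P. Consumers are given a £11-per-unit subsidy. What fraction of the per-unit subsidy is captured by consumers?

Pre-subsidy: 486 - 9P = -289.5 + 7.5P gives P* = 47, Q* = 63.
With the rebate, buyers effectively pay Pb = Ps − 11, where Ps is the price sellers receive.
Demand in terms of Ps becomes Qd = 486 − 9(Ps − 11) = 585 - 9Ps. Setting this equal to supply: 585 - 9Ps = -289.5 + 7.5Ps, so Ps = 53.
Buyers pay Pb = 53 − 11 = 42; Q' = -289.5 + 7.5·53 = 108.
Buyers' price falls by P* − Pb = 47 − 42 = 5; sellers' price rises by Ps − P* = 53 − 47 = 6.
So consumers capture 5/11 = 5/11 of each unit of subsidy.

Consumer share = 5/11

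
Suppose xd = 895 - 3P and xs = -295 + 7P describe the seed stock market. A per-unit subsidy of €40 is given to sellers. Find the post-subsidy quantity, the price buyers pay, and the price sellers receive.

x' = 622; buyers pay €91; sellers receive €131

Pre-subsidy: 895 - 3P = -295 + 7P gives P* = 119, x* = 538.
With the subsidy, sellers receive Ps = Pb + 40 for each unit, where Pb is the price buyers pay.
Supply in terms of Pb becomes xs = -295 + 7(Pb + 40) = -15 + 7Pb. Setting this equal to demand: 895 - 3Pb = -15 + 7Pb, so Pb = 91.
Sellers receive Ps = 91 + 40 = 131; x' = 895 − 3·91 = 622.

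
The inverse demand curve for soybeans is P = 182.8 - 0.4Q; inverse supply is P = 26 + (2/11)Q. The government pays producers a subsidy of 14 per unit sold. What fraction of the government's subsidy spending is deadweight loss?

Pre-subsidy: 182.8 - 0.4Q = 26 + (2/11)Q gives Q* = 269.5 and P* = 75.
With the subsidy, sellers receive Ps = Pb + 14 for each unit, where Pb is the price buyers pay.
On the curves, Pb = 182.8 - 0.4Q and Ps = 26 + (2/11)Q; the wedge Ps − Pb = 14 gives 26 + (2/11)Q − (182.8 - 0.4Q) = 14, so Q' = 293.5625.
Then Pb = 182.8 − 0.4·293.5625 = 65.375 and Ps = 26 + (2/11)·293.5625 = 79.375.
ΔCS = ½(269.5 + 293.5625)(75 − 65.375) = 2709.73828125; ΔPS = ½(269.5 + 293.5625)(79.375 − 75) = 1231.69921875.
Government spending = 14 × 293.5625 = 4109.875.
DWL = ½ × 14 × (293.5625 − 269.5) = 168.4375; fraction = 168.4375 / 4109.875 = 5/122.

DWL / government spending = 5/122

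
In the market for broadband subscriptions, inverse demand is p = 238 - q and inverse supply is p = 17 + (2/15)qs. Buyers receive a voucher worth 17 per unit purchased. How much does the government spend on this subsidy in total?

Government cost = 3570

Pre-subsidy: 238 - q = 17 + (2/15)q gives q* = 195 and p* = 43.
With the rebate, buyers effectively pay pb = ps − 17, where ps is the price sellers receive.
On the curves, pb = 238 - q and ps = 17 + (2/15)q; the wedge ps − pb = 17 gives 17 + (2/15)q − (238 - q) = 17, so q' = 210.
Then pb = 238 − 1·210 = 28 and ps = 17 + (2/15)·210 = 45.
Government outlay = subsidy × quantity = 17 × 210 = 3570.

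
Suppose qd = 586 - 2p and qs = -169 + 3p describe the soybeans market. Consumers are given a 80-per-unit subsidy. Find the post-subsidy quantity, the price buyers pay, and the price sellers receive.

Pre-subsidy: 586 - 2p = -169 + 3p gives p* = 151, q* = 284.
With the rebate, buyers effectively pay pb = ps − 80, where ps is the price sellers receive.
Demand in terms of ps becomes qd = 586 − 2(ps − 80) = 746 - 2ps. Setting this equal to supply: 746 - 2ps = -169 + 3ps, so ps = 183.
Buyers pay pb = 183 − 80 = 103; q' = -169 + 3·183 = 380.

q' = 380; buyers pay 103; sellers receive 183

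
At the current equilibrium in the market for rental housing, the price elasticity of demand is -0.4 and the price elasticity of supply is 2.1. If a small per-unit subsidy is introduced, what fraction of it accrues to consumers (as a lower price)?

For a small subsidy around the equilibrium, the benefit split depends on the relative slopes, which at a point are proportional to the elasticities.
Buyer share = εs/(εs + |εd|) = 2.1/(2.1 + 0.4) = 0.84; seller share = |εd|/(εs + |εd|) = 0.16.

Consumer share = 0.84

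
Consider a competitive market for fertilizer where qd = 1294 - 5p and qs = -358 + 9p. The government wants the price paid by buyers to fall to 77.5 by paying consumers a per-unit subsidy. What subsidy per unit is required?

Required subsidy s = 63 per unit

At a buyer price of 77.5, quantity demanded is 1294 − 5·77.5 = 906.5.
Sellers supply 906.5 only when they receive ps with -358 + 9·ps = 906.5, i.e. ps = 140.5.
s = ps − pb = 140.5 − 77.5 = 63.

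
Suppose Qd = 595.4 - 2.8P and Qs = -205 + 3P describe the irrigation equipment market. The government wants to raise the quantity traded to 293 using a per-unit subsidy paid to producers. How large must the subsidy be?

At Q = 293, invert demand for the buyer price: Pb = (595.4 − 293)/2.8 = 108; invert supply for the seller price: Ps = (293 − (-205))/3 = 166.
The subsidy must fill the gap: s = Ps − Pb = 166 − 108 = 58.

Required subsidy s = 58 per unit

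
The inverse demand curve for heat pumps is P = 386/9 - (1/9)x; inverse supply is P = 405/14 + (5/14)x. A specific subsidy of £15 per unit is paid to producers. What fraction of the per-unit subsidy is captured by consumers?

Consumer share = 14/59

Pre-subsidy: 386/9 - (1/9)x = 405/14 + (5/14)x gives x* = 1759/59 and P* = 2335/59.
With the subsidy, sellers receive Ps = Pb + 15 for each unit, where Pb is the price buyers pay.
On the curves, Pb = 386/9 - (1/9)x and Ps = 405/14 + (5/14)x; the wedge Ps − Pb = 15 gives 405/14 + (5/14)x − (386/9 - (1/9)x) = 15, so x' = 3649/59.
Then Pb = 386/9 − (1/9)·(3649/59) = 2125/59 and Ps = 405/14 + (5/14)·(3649/59) = 3010/59.
Buyers' price falls by P* − Pb = 2335/59 − 2125/59 = 210/59; sellers' price rises by Ps − P* = 3010/59 − 2335/59 = 675/59.
So consumers capture (210/59)/15 = 14/59 of each unit of subsidy.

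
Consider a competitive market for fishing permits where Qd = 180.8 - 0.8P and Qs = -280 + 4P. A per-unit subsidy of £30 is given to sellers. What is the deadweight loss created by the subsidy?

Deadweight loss = £300

Pre-subsidy: 180.8 - 0.8P = -280 + 4P gives P* = 96, Q* = 104.
With the subsidy, sellers receive Ps = Pb + 30 for each unit, where Pb is the price buyers pay.
Supply in terms of Pb becomes Qs = -280 + 4(Pb + 30) = -160 + 4Pb. Setting this equal to demand: 180.8 - 0.8Pb = -160 + 4Pb, so Pb = 71.
Sellers receive Ps = 71 + 30 = 101; Q' = 180.8 − 0.8·71 = 124.
The subsidy expands output by 124 − 104 = 20 past the efficient level; on those units the gap between marginal cost and willingness to pay runs from 0 up to 30.
DWL = ½ × 30 × 20 = 300.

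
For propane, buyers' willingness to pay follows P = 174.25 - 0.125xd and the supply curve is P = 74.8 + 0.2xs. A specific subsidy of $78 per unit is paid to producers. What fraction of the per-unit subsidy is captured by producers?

Producer share = 8/13

Pre-subsidy: 174.25 - 0.125x = 74.8 + 0.2x gives x* = 306 and P* = 136.
With the subsidy, sellers receive Ps = Pb + 78 for each unit, where Pb is the price buyers pay.
On the curves, Pb = 174.25 - 0.125x and Ps = 74.8 + 0.2x; the wedge Ps − Pb = 78 gives 74.8 + 0.2x − (174.25 - 0.125x) = 78, so x' = 546.
Then Pb = 174.25 − 0.125·546 = 106 and Ps = 74.8 + 0.2·546 = 184.
Buyers' price falls by P* − Pb = 136 − 106 = 30; sellers' price rises by Ps − P* = 184 − 136 = 48.
So producers capture 48/78 = 8/13 of each unit of subsidy.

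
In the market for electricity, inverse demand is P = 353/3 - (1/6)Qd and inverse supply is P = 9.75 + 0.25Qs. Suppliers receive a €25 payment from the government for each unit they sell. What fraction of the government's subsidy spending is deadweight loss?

DWL / government spending = 30/319

Pre-subsidy: 353/3 - (1/6)Q = 9.75 + 0.25Q gives Q* = 259 and P* = 74.5.
With the subsidy, sellers receive Ps = Pb + 25 for each unit, where Pb is the price buyers pay.
On the curves, Pb = 353/3 - (1/6)Q and Ps = 9.75 + 0.25Q; the wedge Ps − Pb = 25 gives 9.75 + 0.25Q − (353/3 - (1/6)Q) = 25, so Q' = 319.
Then Pb = 353/3 − (1/6)·319 = 64.5 and Ps = 9.75 + 0.25·319 = 89.5.
ΔCS = ½(259 + 319)(74.5 − 64.5) = 2890; ΔPS = ½(259 + 319)(89.5 − 74.5) = 4335.
Government spending = 25 × 319 = 7975.
DWL = ½ × 25 × (319 − 259) = 750; fraction = 750 / 7975 = 30/319.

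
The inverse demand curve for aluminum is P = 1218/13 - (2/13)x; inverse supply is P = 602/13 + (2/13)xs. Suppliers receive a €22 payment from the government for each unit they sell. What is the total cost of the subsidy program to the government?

Pre-subsidy: 1218/13 - (2/13)x = 602/13 + (2/13)x gives x* = 154 and P* = 70.
With the subsidy, sellers receive Ps = Pb + 22 for each unit, where Pb is the price buyers pay.
On the curves, Pb = 1218/13 - (2/13)x and Ps = 602/13 + (2/13)x; the wedge Ps − Pb = 22 gives 602/13 + (2/13)x − (1218/13 - (2/13)x) = 22, so x' = 225.5.
Then Pb = 1218/13 − (2/13)·225.5 = 59 and Ps = 602/13 + (2/13)·225.5 = 81.
Government outlay = subsidy × quantity = 22 × 225.5 = 4961.

Government cost = €4961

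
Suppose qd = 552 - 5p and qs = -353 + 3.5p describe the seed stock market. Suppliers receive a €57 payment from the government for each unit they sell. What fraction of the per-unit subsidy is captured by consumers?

Consumer share = 7/17

Pre-subsidy: 552 - 5p = -353 + 3.5p gives p* = 1810/17, q* = 334/17.
With the subsidy, sellers receive ps = pb + 57 for each unit, where pb is the price buyers pay.
Supply in terms of pb becomes qs = -353 + 3.5(pb + 57) = -153.5 + 3.5pb. Setting this equal to demand: 552 - 5pb = -153.5 + 3.5pb, so pb = 83.
Sellers receive ps = 83 + 57 = 140; q' = 552 − 5·83 = 137.
Buyers' price falls by p* − pb = 1810/17 − 83 = 399/17; sellers' price rises by ps − p* = 140 − 1810/17 = 570/17.
So consumers capture (399/17)/57 = 7/17 of each unit of subsidy.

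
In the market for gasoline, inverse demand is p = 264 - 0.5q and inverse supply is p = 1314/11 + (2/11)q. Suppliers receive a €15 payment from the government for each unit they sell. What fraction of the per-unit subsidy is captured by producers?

Producer share = 4/15

Pre-subsidy: 264 - 0.5q = 1314/11 + (2/11)q gives q* = 212 and p* = 158.
With the subsidy, sellers receive ps = pb + 15 for each unit, where pb is the price buyers pay.
On the curves, pb = 264 - 0.5q and ps = 1314/11 + (2/11)q; the wedge ps − pb = 15 gives 1314/11 + (2/11)q − (264 - 0.5q) = 15, so q' = 234.
Then pb = 264 − 0.5·234 = 147 and ps = 1314/11 + (2/11)·234 = 162.
Buyers' price falls by p* − pb = 158 − 147 = 11; sellers' price rises by ps − p* = 162 − 158 = 4.
So producers capture 4/15 = 4/15 of each unit of subsidy.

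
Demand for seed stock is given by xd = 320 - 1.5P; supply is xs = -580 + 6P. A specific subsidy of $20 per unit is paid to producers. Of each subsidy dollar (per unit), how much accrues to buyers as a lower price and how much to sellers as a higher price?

Pre-subsidy: 320 - 1.5P = -580 + 6P gives P* = 120, x* = 140.
With the subsidy, sellers receive Ps = Pb + 20 for each unit, where Pb is the price buyers pay.
Supply in terms of Pb becomes xs = -580 + 6(Pb + 20) = -460 + 6Pb. Setting this equal to demand: 320 - 1.5Pb = -460 + 6Pb, so Pb = 104.
Sellers receive Ps = 104 + 20 = 124; x' = 320 − 1.5·104 = 164.
Buyers' price falls by P* − Pb = 120 − 104 = 16; sellers' price rises by Ps − P* = 124 − 120 = 4.

Buyers gain $16 per unit; sellers gain $4 per unit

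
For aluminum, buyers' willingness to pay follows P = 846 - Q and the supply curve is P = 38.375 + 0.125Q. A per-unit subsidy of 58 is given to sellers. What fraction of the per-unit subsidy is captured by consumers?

Pre-subsidy: 846 - Q = 38.375 + 0.125Q gives Q* = 6461/9 and P* = 1153/9.
With the subsidy, sellers receive Ps = Pb + 58 for each unit, where Pb is the price buyers pay.
On the curves, Pb = 846 - Q and Ps = 38.375 + 0.125Q; the wedge Ps − Pb = 58 gives 38.375 + 0.125Q − (846 - Q) = 58, so Q' = 6925/9.
Then Pb = 846 − 1·(6925/9) = 689/9 and Ps = 38.375 + 0.125·(6925/9) = 1211/9.
Buyers' price falls by P* − Pb = 1153/9 − 689/9 = 464/9; sellers' price rises by Ps − P* = 1211/9 − 1153/9 = 58/9.
So consumers capture (464/9)/58 = 8/9 of each unit of subsidy.

Consumer share = 8/9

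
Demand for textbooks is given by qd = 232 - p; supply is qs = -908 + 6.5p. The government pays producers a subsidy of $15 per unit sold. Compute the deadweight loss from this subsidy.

Pre-subsidy: 232 - p = -908 + 6.5p gives p* = 152, q* = 80.
With the subsidy, sellers receive ps = pb + 15 for each unit, where pb is the price buyers pay.
Supply in terms of pb becomes qs = -908 + 6.5(pb + 15) = -810.5 + 6.5pb. Setting this equal to demand: 232 - pb = -810.5 + 6.5pb, so pb = 139.
Sellers receive ps = 139 + 15 = 154; q' = 232 − 1·139 = 93.
The subsidy expands output by 93 − 80 = 13 past the efficient level; on those units the gap between marginal cost and willingness to pay runs from 0 up to 15.
DWL = ½ × 15 × 13 = 97.5.

Deadweight loss = $97.5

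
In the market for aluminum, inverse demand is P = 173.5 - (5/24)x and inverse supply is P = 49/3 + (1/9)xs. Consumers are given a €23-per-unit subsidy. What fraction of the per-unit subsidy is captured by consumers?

Consumer share = 15/23

Pre-subsidy: 173.5 - (5/24)x = 49/3 + (1/9)x gives x* = 492 and P* = 71.
With the rebate, buyers effectively pay Pb = Ps − 23, where Ps is the price sellers receive.
On the curves, Pb = 173.5 - (5/24)x and Ps = 49/3 + (1/9)x; the wedge Ps − Pb = 23 gives 49/3 + (1/9)x − (173.5 - (5/24)x) = 23, so x' = 564.
Then Pb = 173.5 − (5/24)·564 = 56 and Ps = 49/3 + (1/9)·564 = 79.
Buyers' price falls by P* − Pb = 71 − 56 = 15; sellers' price rises by Ps − P* = 79 − 71 = 8.
So consumers capture 15/23 = 15/23 of each unit of subsidy.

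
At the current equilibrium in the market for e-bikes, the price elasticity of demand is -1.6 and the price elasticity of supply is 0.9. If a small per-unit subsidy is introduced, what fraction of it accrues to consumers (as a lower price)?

Consumer share = 0.36

For a small subsidy around the equilibrium, the benefit split depends on the relative slopes, which at a point are proportional to the elasticities.
Buyer share = εs/(εs + |εd|) = 0.9/(0.9 + 1.6) = 0.36; seller share = |εd|/(εs + |εd|) = 0.64.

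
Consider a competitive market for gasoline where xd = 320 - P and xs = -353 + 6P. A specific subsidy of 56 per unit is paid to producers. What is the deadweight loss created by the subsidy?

Deadweight loss = 1344

Pre-subsidy: 320 - P = -353 + 6P gives P* = 673/7, x* = 1567/7.
With the subsidy, sellers receive Ps = Pb + 56 for each unit, where Pb is the price buyers pay.
Supply in terms of Pb becomes xs = -353 + 6(Pb + 56) = -17 + 6Pb. Setting this equal to demand: 320 - Pb = -17 + 6Pb, so Pb = 337/7.
Sellers receive Ps = 337/7 + 56 = 729/7; x' = 320 − 1·(337/7) = 1903/7.
The subsidy expands output by 1903/7 − 1567/7 = 48 past the efficient level; on those units the gap between marginal cost and willingness to pay runs from 0 up to 56.
DWL = ½ × 56 × 48 = 1344.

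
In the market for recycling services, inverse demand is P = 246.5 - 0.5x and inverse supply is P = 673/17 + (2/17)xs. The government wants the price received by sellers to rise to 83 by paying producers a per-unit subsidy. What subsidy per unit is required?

At a seller price of 83, quantity supplied is -336.5 + 8.5·83 = 369.
Buyers absorb 369 only when they pay Pb = 246.5 − 0.5·369 = 62.
s = Ps − Pb = 83 − 62 = 21.

Required subsidy s = 21 per unit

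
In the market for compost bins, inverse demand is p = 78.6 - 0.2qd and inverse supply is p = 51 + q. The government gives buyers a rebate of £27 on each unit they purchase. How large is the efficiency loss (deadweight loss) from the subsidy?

Deadweight loss = £303.75

Pre-subsidy: 78.6 - 0.2q = 51 + q gives q* = 23 and p* = 74.
With the rebate, buyers effectively pay pb = ps − 27, where ps is the price sellers receive.
On the curves, pb = 78.6 - 0.2q and ps = 51 + q; the wedge ps − pb = 27 gives 51 + q − (78.6 - 0.2q) = 27, so q' = 45.5.
Then pb = 78.6 − 0.2·45.5 = 69.5 and ps = 51 + 1·45.5 = 96.5.
The subsidy expands output by 45.5 − 23 = 22.5 past the efficient level; on those units the gap between marginal cost and willingness to pay runs from 0 up to 27.
DWL = ½ × 27 × 22.5 = 303.75.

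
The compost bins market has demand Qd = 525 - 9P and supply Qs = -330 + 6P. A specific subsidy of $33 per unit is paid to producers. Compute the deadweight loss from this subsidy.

Pre-subsidy: 525 - 9P = -330 + 6P gives P* = 57, Q* = 12.
With the subsidy, sellers receive Ps = Pb + 33 for each unit, where Pb is the price buyers pay.
Supply in terms of Pb becomes Qs = -330 + 6(Pb + 33) = -132 + 6Pb. Setting this equal to demand: 525 - 9Pb = -132 + 6Pb, so Pb = 43.8.
Sellers receive Ps = 43.8 + 33 = 76.8; Q' = 525 − 9·43.8 = 130.8.
The subsidy expands output by 130.8 − 12 = 118.8 past the efficient level; on those units the gap between marginal cost and willingness to pay runs from 0 up to 33.
DWL = ½ × 33 × 118.8 = 1960.2.

Deadweight loss = $1960.2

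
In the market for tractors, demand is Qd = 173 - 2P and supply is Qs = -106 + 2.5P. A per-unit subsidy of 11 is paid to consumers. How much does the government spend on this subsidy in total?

Government cost = 6061/9

Pre-subsidy: 173 - 2P = -106 + 2.5P gives P* = 62, Q* = 49.
With the rebate, buyers effectively pay Pb = Ps − 11, where Ps is the price sellers receive.
Demand in terms of Ps becomes Qd = 173 − 2(Ps − 11) = 195 - 2Ps. Setting this equal to supply: 195 - 2Ps = -106 + 2.5Ps, so Ps = 602/9.
Buyers pay Pb = 602/9 − 11 = 503/9; Q' = -106 + 2.5·(602/9) = 551/9.
Government outlay = subsidy × quantity = 11 × 551/9 = 6061/9.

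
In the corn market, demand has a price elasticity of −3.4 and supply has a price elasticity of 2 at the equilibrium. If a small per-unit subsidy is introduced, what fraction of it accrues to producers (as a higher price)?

For a small subsidy around the equilibrium, the benefit split depends on the relative slopes, which at a point are proportional to the elasticities.
Buyer share = εs/(εs + |εd|) = 2/(2 + 3.4) = 10/27; seller share = |εd|/(εs + |εd|) = 17/27.
So producers capture 17/27 of the subsidy.

Producer share = 17/27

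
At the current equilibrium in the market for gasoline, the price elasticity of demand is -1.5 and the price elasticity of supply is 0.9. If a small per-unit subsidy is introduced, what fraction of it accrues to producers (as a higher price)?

For a small subsidy around the equilibrium, the benefit split depends on the relative slopes, which at a point are proportional to the elasticities.
Buyer share = εs/(εs + |εd|) = 0.9/(0.9 + 1.5) = 0.375; seller share = |εd|/(εs + |εd|) = 0.625.
So producers capture 0.625 of the subsidy.

Producer share = 0.625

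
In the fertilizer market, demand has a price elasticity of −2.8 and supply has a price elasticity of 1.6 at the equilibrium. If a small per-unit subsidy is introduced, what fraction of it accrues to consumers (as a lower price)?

Consumer share = 4/11

For a small subsidy around the equilibrium, the benefit split depends on the relative slopes, which at a point are proportional to the elasticities.
Buyer share = εs/(εs + |εd|) = 1.6/(1.6 + 2.8) = 4/11; seller share = |εd|/(εs + |εd|) = 7/11.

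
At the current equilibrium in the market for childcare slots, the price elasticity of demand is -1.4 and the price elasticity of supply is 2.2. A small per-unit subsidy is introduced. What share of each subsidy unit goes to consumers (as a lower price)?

For a small subsidy around the equilibrium, the benefit split depends on the relative slopes, which at a point are proportional to the elasticities.
Buyer share = εs/(εs + |εd|) = 2.2/(2.2 + 1.4) = 11/18; seller share = |εd|/(εs + |εd|) = 7/18.

Consumer share = 11/18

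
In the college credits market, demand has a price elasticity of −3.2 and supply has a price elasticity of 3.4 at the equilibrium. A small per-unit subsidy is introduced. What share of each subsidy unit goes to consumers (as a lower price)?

Consumer share = 17/33

For a small subsidy around the equilibrium, the benefit split depends on the relative slopes, which at a point are proportional to the elasticities.
Buyer share = εs/(εs + |εd|) = 3.4/(3.4 + 3.2) = 17/33; seller share = |εd|/(εs + |εd|) = 16/33.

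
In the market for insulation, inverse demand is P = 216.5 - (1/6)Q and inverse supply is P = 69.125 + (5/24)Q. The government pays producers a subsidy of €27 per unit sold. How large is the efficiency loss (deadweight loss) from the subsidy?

Pre-subsidy: 216.5 - (1/6)Q = 69.125 + (5/24)Q gives Q* = 393 and P* = 151.
With the subsidy, sellers receive Ps = Pb + 27 for each unit, where Pb is the price buyers pay.
On the curves, Pb = 216.5 - (1/6)Q and Ps = 69.125 + (5/24)Q; the wedge Ps − Pb = 27 gives 69.125 + (5/24)Q − (216.5 - (1/6)Q) = 27, so Q' = 465.
Then Pb = 216.5 − (1/6)·465 = 139 and Ps = 69.125 + (5/24)·465 = 166.
The subsidy expands output by 465 − 393 = 72 past the efficient level; on those units the gap between marginal cost and willingness to pay runs from 0 up to 27.
DWL = ½ × 27 × 72 = 972.

Deadweight loss = €972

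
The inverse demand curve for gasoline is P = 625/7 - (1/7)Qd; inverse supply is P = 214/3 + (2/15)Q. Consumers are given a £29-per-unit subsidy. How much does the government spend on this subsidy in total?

Pre-subsidy: 625/7 - (1/7)Q = 214/3 + (2/15)Q gives Q* = 65 and P* = 80.
With the rebate, buyers effectively pay Pb = Ps − 29, where Ps is the price sellers receive.
On the curves, Pb = 625/7 - (1/7)Q and Ps = 214/3 + (2/15)Q; the wedge Ps − Pb = 29 gives 214/3 + (2/15)Q − (625/7 - (1/7)Q) = 29, so Q' = 170.
Then Pb = 625/7 − (1/7)·170 = 65 and Ps = 214/3 + (2/15)·170 = 94.
Government outlay = subsidy × quantity = 29 × 170 = 4930.

Government cost = £4930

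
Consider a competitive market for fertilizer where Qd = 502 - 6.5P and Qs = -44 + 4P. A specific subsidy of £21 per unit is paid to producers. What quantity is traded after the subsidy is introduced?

Pre-subsidy: 502 - 6.5P = -44 + 4P gives P* = 52, Q* = 164.
With the subsidy, sellers receive Ps = Pb + 21 for each unit, where Pb is the price buyers pay.
Supply in terms of Pb becomes Qs = -44 + 4(Pb + 21) = 40 + 4Pb. Setting this equal to demand: 502 - 6.5Pb = 40 + 4Pb, so Pb = 44.
Sellers receive Ps = 44 + 21 = 65; Q' = 502 − 6.5·44 = 216.

Q' = 216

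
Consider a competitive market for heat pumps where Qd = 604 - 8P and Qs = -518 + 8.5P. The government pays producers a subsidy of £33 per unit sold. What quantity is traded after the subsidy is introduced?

Pre-subsidy: 604 - 8P = -518 + 8.5P gives P* = 68, Q* = 60.
With the subsidy, sellers receive Ps = Pb + 33 for each unit, where Pb is the price buyers pay.
Supply in terms of Pb becomes Qs = -518 + 8.5(Pb + 33) = -237.5 + 8.5Pb. Setting this equal to demand: 604 - 8Pb = -237.5 + 8.5Pb, so Pb = 51.
Sellers receive Ps = 51 + 33 = 84; Q' = 604 − 8·51 = 196.

Q' = 196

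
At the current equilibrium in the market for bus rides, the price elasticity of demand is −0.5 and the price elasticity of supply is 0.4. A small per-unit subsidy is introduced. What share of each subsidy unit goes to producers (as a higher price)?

For a small subsidy around the equilibrium, the benefit split depends on the relative slopes, which at a point are proportional to the elasticities.
Buyer share = εs/(εs + |εd|) = 0.4/(0.4 + 0.5) = 4/9; seller share = |εd|/(εs + |εd|) = 5/9.
So producers capture 5/9 of the subsidy.

Producer share = 5/9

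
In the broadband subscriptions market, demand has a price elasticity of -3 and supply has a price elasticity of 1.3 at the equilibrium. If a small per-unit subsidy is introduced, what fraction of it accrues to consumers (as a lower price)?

For a small subsidy around the equilibrium, the benefit split depends on the relative slopes, which at a point are proportional to the elasticities.
Buyer share = εs/(εs + |εd|) = 1.3/(1.3 + 3) = 13/43; seller share = |εd|/(εs + |εd|) = 30/43.

Consumer share = 13/43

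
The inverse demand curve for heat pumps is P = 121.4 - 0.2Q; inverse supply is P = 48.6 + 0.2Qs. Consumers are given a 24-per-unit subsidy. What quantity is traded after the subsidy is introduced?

Q' = 242

Pre-subsidy: 121.4 - 0.2Q = 48.6 + 0.2Q gives Q* = 182 and P* = 85.
With the rebate, buyers effectively pay Pb = Ps − 24, where Ps is the price sellers receive.
On the curves, Pb = 121.4 - 0.2Q and Ps = 48.6 + 0.2Q; the wedge Ps − Pb = 24 gives 48.6 + 0.2Q − (121.4 - 0.2Q) = 24, so Q' = 242.
Then Pb = 121.4 − 0.2·242 = 73 and Ps = 48.6 + 0.2·242 = 97.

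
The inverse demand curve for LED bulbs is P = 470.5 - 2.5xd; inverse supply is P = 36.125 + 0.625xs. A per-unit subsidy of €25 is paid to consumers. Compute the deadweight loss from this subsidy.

Deadweight loss = €100

Pre-subsidy: 470.5 - 2.5x = 36.125 + 0.625x gives x* = 139 and P* = 123.
With the rebate, buyers effectively pay Pb = Ps − 25, where Ps is the price sellers receive.
On the curves, Pb = 470.5 - 2.5x and Ps = 36.125 + 0.625x; the wedge Ps − Pb = 25 gives 36.125 + 0.625x − (470.5 - 2.5x) = 25, so x' = 147.
Then Pb = 470.5 − 2.5·147 = 103 and Ps = 36.125 + 0.625·147 = 128.
The subsidy expands output by 147 − 139 = 8 past the efficient level; on those units the gap between marginal cost and willingness to pay runs from 0 up to 25.
DWL = ½ × 25 × 8 = 100.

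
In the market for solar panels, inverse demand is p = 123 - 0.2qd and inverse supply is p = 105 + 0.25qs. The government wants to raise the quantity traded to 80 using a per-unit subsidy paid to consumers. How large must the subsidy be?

At q = 80, from the demand curve buyers pay pb = 123 − 0.2·80 = 107; from the supply curve sellers need ps = 105 + 0.25·80 = 125.
The subsidy must fill the gap: s = ps − pb = 125 − 107 = 18.

Required subsidy s = 18 per unit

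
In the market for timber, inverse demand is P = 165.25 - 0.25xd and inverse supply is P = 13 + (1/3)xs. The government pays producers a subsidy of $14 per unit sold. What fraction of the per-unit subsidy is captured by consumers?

Consumer share = 3/7

Pre-subsidy: 165.25 - 0.25x = 13 + (1/3)x gives x* = 261 and P* = 100.
With the subsidy, sellers receive Ps = Pb + 14 for each unit, where Pb is the price buyers pay.
On the curves, Pb = 165.25 - 0.25x and Ps = 13 + (1/3)x; the wedge Ps − Pb = 14 gives 13 + (1/3)x − (165.25 - 0.25x) = 14, so x' = 285.
Then Pb = 165.25 − 0.25·285 = 94 and Ps = 13 + (1/3)·285 = 108.
Buyers' price falls by P* − Pb = 100 − 94 = 6; sellers' price rises by Ps − P* = 108 − 100 = 8.
So consumers capture 6/14 = 3/7 of each unit of subsidy.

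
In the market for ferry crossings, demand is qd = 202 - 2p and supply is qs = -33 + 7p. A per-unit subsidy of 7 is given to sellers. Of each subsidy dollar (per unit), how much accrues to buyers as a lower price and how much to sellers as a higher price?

Buyers gain 49/9 per unit; sellers gain 14/9 per unit

Pre-subsidy: 202 - 2p = -33 + 7p gives p* = 235/9, q* = 1348/9.
With the subsidy, sellers receive ps = pb + 7 for each unit, where pb is the price buyers pay.
Supply in terms of pb becomes qs = -33 + 7(pb + 7) = 16 + 7pb. Setting this equal to demand: 202 - 2pb = 16 + 7pb, so pb = 62/3.
Sellers receive ps = 62/3 + 7 = 83/3; q' = 202 − 2·(62/3) = 482/3.
Buyers' price falls by p* − pb = 235/9 − 62/3 = 49/9; sellers' price rises by ps − p* = 83/3 − 235/9 = 14/9.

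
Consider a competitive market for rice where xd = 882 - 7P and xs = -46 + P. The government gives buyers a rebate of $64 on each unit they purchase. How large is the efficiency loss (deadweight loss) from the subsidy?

Deadweight loss = $1792

Pre-subsidy: 882 - 7P = -46 + P gives P* = 116, x* = 70.
With the rebate, buyers effectively pay Pb = Ps − 64, where Ps is the price sellers receive.
Demand in terms of Ps becomes xd = 882 − 7(Ps − 64) = 1330 - 7Ps. Setting this equal to supply: 1330 - 7Ps = -46 + Ps, so Ps = 172.
Buyers pay Pb = 172 − 64 = 108; x' = -46 + 1·172 = 126.
The subsidy expands output by 126 − 70 = 56 past the efficient level; on those units the gap between marginal cost and willingness to pay runs from 0 up to 64.
DWL = ½ × 64 × 56 = 1792.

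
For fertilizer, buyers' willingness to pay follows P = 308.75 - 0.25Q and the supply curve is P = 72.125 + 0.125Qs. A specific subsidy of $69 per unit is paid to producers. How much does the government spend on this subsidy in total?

Government cost = $56235

Pre-subsidy: 308.75 - 0.25Q = 72.125 + 0.125Q gives Q* = 631 and P* = 151.
With the subsidy, sellers receive Ps = Pb + 69 for each unit, where Pb is the price buyers pay.
On the curves, Pb = 308.75 - 0.25Q and Ps = 72.125 + 0.125Q; the wedge Ps − Pb = 69 gives 72.125 + 0.125Q − (308.75 - 0.25Q) = 69, so Q' = 815.
Then Pb = 308.75 − 0.25·815 = 105 and Ps = 72.125 + 0.125·815 = 174.
Government outlay = subsidy × quantity = 69 × 815 = 56235.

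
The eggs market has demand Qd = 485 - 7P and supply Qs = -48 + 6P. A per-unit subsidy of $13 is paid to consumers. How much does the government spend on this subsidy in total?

Pre-subsidy: 485 - 7P = -48 + 6P gives P* = 41, Q* = 198.
With the rebate, buyers effectively pay Pb = Ps − 13, where Ps is the price sellers receive.
Demand in terms of Ps becomes Qd = 485 − 7(Ps − 13) = 576 - 7Ps. Setting this equal to supply: 576 - 7Ps = -48 + 6Ps, so Ps = 48.
Buyers pay Pb = 48 − 13 = 35; Q' = -48 + 6·48 = 240.
Government outlay = subsidy × quantity = 13 × 240 = 3120.

Government cost = $3120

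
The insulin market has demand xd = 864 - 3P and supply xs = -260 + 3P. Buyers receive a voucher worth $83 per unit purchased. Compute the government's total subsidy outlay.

Government cost = $35399.5

Pre-subsidy: 864 - 3P = -260 + 3P gives P* = 562/3, x* = 302.
With the rebate, buyers effectively pay Pb = Ps − 83, where Ps is the price sellers receive.
Demand in terms of Ps becomes xd = 864 − 3(Ps − 83) = 1113 - 3Ps. Setting this equal to supply: 1113 - 3Ps = -260 + 3Ps, so Ps = 1373/6.
Buyers pay Pb = 1373/6 − 83 = 875/6; x' = -260 + 3·(1373/6) = 426.5.
Government outlay = subsidy × quantity = 83 × 426.5 = 35399.5.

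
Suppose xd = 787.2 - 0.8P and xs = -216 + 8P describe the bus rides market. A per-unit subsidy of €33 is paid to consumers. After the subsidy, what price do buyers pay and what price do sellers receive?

Buyers pay €84; sellers receive €117

Pre-subsidy: 787.2 - 0.8P = -216 + 8P gives P* = 114, x* = 696.
With the rebate, buyers effectively pay Pb = Ps − 33, where Ps is the price sellers receive.
Demand in terms of Ps becomes xd = 787.2 − 0.8(Ps − 33) = 813.6 - 0.8Ps. Setting this equal to supply: 813.6 - 0.8Ps = -216 + 8Ps, so Ps = 117.
Buyers pay Pb = 117 − 33 = 84; x' = -216 + 8·117 = 720.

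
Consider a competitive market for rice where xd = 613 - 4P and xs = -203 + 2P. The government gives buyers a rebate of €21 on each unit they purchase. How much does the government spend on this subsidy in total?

Government cost = €2037

Pre-subsidy: 613 - 4P = -203 + 2P gives P* = 136, x* = 69.
With the rebate, buyers effectively pay Pb = Ps − 21, where Ps is the price sellers receive.
Demand in terms of Ps becomes xd = 613 − 4(Ps − 21) = 697 - 4Ps. Setting this equal to supply: 697 - 4Ps = -203 + 2Ps, so Ps = 150.
Buyers pay Pb = 150 − 21 = 129; x' = -203 + 2·150 = 97.
Government outlay = subsidy × quantity = 21 × 97 = 2037.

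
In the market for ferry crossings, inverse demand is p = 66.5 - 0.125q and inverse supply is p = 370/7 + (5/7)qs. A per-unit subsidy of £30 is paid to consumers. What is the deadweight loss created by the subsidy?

Pre-subsidy: 66.5 - 0.125q = 370/7 + (5/7)q gives q* = 764/47 and p* = 3030/47.
With the rebate, buyers effectively pay pb = ps − 30, where ps is the price sellers receive.
On the curves, pb = 66.5 - 0.125q and ps = 370/7 + (5/7)q; the wedge ps − pb = 30 gives 370/7 + (5/7)q − (66.5 - 0.125q) = 30, so q' = 52.
Then pb = 66.5 − 0.125·52 = 60 and ps = 370/7 + (5/7)·52 = 90.
The subsidy expands output by 52 − 764/47 = 1680/47 past the efficient level; on those units the gap between marginal cost and willingness to pay runs from 0 up to 30.
DWL = ½ × 30 × 1680/47 = 25200/47.

Deadweight loss = 25200/47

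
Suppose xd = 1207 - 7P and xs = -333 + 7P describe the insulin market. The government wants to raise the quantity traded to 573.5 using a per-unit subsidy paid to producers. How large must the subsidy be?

Required subsidy s = 39 per unit

At x = 573.5, invert demand for the buyer price: Pb = (1207 − 573.5)/7 = 90.5; invert supply for the seller price: Ps = (573.5 − (-333))/7 = 129.5.
The subsidy must fill the gap: s = Ps − Pb = 129.5 − 90.5 = 39.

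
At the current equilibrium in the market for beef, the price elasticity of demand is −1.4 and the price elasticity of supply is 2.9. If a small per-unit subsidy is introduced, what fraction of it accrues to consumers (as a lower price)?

For a small subsidy around the equilibrium, the benefit split depends on the relative slopes, which at a point are proportional to the elasticities.
Buyer share = εs/(εs + |εd|) = 2.9/(2.9 + 1.4) = 29/43; seller share = |εd|/(εs + |εd|) = 14/43.

Consumer share = 29/43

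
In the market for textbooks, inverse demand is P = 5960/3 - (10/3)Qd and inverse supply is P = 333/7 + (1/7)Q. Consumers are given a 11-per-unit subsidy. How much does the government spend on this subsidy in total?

Government cost = 450472/73

Pre-subsidy: 5960/3 - (10/3)Q = 333/7 + (1/7)Q gives Q* = 40721/73 and P* = 9290/73.
With the rebate, buyers effectively pay Pb = Ps − 11, where Ps is the price sellers receive.
On the curves, Pb = 5960/3 - (10/3)Q and Ps = 333/7 + (1/7)Q; the wedge Ps − Pb = 11 gives 333/7 + (1/7)Q − (5960/3 - (10/3)Q) = 11, so Q' = 40952/73.
Then Pb = 5960/3 − (10/3)·(40952/73) = 8520/73 and Ps = 333/7 + (1/7)·(40952/73) = 9323/73.
Government outlay = subsidy × quantity = 11 × 40952/73 = 450472/73.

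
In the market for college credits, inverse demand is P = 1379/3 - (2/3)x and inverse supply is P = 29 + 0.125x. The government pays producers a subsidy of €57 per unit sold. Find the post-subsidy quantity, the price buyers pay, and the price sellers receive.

x' = 616; buyers pay €49; sellers receive €106

Pre-subsidy: 1379/3 - (2/3)x = 29 + 0.125x gives x* = 544 and P* = 97.
With the subsidy, sellers receive Ps = Pb + 57 for each unit, where Pb is the price buyers pay.
On the curves, Pb = 1379/3 - (2/3)x and Ps = 29 + 0.125x; the wedge Ps − Pb = 57 gives 29 + 0.125x − (1379/3 - (2/3)x) = 57, so x' = 616.
Then Pb = 1379/3 − (2/3)·616 = 49 and Ps = 29 + 0.125·616 = 106.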